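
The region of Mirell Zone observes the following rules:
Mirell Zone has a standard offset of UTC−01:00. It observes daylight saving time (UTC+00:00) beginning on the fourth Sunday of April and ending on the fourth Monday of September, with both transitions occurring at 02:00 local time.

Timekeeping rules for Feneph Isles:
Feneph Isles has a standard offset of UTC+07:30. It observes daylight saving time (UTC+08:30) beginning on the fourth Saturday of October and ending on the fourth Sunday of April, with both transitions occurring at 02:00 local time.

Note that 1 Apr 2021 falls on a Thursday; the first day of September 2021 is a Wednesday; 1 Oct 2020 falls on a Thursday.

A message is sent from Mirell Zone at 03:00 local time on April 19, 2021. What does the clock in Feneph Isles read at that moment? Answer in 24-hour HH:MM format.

1 April 2021 is a Thursday, so the first Sunday is April 4 and the fourth is April 25.
1 September 2021 is a Wednesday, so the first Monday is September 6 and the fourth is September 27.
April 19, 2021 is outside the daylight-saving period (25 April – 27 September), so Mirell Zone is on standard time, UTC−01:00.
03:00 Mirell Zone + 1h = 04:00 UTC.
1 October 2020 is a Thursday, so the first Saturday is October 3 and the fourth is October 24.
1 April 2021 is a Thursday, so the first Sunday is April 4 and the fourth is April 25.
At the standard offset (UTC+07:30), 04:00 UTC + 7h30m = 11:30 Feneph Isles standard time.
Daylight saving runs 24 October 2020 – 25 April 2021; the standard-time date in Feneph Isles, April 19, 2021, is inside that window, so Feneph Isles is at UTC+08:30.
04:00 UTC + 8h30m = 12:30 Feneph Isles.

12:30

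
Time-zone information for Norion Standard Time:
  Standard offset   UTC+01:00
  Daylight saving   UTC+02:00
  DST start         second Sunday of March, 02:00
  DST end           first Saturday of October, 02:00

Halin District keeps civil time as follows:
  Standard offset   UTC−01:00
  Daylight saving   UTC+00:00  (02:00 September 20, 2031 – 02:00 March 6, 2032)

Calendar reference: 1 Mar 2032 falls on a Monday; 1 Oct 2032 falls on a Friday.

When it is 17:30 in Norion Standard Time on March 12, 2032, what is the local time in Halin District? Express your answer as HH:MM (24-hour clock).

15:30

1 March 2032 is a Monday, so the first Sunday is March 7 and the second is March 14.
1 October 2032 is a Friday, so the first Saturday is October 2.
March 12, 2032 does not fall between 14 March and 2 October, so daylight saving is not in effect and Norion Standard Time is at UTC+01:00.
17:30 Norion Standard Time − 1h = 16:30 UTC.
At the standard offset (UTC−01:00), 16:30 UTC − 1h = 15:30 Halin District standard time.
Daylight saving runs 20 September 2031 – 6 March 2032; the standard-time date in Halin District, March 12, 2032, is outside that window, so Halin District is on standard time at UTC−01:00.
16:30 UTC − 1h = 15:30 Halin District.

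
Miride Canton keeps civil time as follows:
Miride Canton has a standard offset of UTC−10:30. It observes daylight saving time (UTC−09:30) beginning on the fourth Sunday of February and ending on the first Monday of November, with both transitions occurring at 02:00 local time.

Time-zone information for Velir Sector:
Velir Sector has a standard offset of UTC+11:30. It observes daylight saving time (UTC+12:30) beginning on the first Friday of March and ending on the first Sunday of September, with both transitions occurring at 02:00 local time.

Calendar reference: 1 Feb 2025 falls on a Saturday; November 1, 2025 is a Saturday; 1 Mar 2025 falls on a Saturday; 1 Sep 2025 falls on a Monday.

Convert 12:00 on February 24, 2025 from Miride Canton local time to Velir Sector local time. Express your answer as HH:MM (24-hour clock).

1 February 2025 is a Saturday, so the first Sunday is February 2 and the fourth is February 23.
1 November 2025 is a Saturday, so the first Monday is November 3.
Daylight saving runs 23 February – 3 November; February 24, 2025 is inside that window, so Miride Canton is at UTC−09:30.
12:00 Miride Canton + 9h30m = 21:30 UTC.
1 March 2025 is a Saturday, so the first Friday is March 7.
1 September 2025 is a Monday, so the first Sunday is September 7.
At the standard offset (UTC+11:30), 21:30 UTC + 11h30m = 09:00 Velir Sector standard time (rolling into the next day, 25 February 2025).
The standard-time date in Velir Sector, February 25, 2025, does not fall between 7 March and 7 September, so daylight saving is not in effect and Velir Sector is at UTC+11:30.
21:30 UTC + 11h30m = 09:00 Velir Sector (rolling into the next day, 25 February 2025).

09:00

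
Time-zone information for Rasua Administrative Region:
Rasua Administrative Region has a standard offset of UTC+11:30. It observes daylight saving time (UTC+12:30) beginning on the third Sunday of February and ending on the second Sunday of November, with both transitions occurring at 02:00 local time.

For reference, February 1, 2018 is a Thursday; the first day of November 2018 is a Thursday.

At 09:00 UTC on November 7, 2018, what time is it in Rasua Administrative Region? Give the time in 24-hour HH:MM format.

1 February 2018 is a Thursday, so the first Sunday is February 4 and the third is February 18.
1 November 2018 is a Thursday, so the first Sunday is November 4 and the second is November 11.
At the standard offset (UTC+11:30), 09:00 UTC + 11h30m = 20:30 Rasua Administrative Region standard time.
The standard-time date in Rasua Administrative Region, November 7, 2018, falls between 18 February and 11 November, so daylight saving is in effect and Rasua Administrative Region is at UTC+12:30.
09:00 UTC + 12h30m = 21:30 local.

21:30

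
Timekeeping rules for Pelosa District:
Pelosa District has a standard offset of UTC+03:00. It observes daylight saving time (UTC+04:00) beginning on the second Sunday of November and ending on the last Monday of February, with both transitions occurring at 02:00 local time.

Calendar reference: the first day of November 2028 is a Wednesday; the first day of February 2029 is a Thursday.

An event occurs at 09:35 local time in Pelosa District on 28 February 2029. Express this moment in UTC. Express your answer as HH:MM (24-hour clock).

06:35

1 November 2028 is a Wednesday, so the first Sunday is November 5 and the second is November 12.
1 February 2029 is a Thursday, so Mondays fall on 5, 12, 19, 26; the last is February 26.
Daylight saving runs 12 November 2028 – 26 February 2029; 28 February 2029 is outside that window, so Pelosa District is on standard time at UTC+03:00.
09:35 local − 3h = 06:35 UTC.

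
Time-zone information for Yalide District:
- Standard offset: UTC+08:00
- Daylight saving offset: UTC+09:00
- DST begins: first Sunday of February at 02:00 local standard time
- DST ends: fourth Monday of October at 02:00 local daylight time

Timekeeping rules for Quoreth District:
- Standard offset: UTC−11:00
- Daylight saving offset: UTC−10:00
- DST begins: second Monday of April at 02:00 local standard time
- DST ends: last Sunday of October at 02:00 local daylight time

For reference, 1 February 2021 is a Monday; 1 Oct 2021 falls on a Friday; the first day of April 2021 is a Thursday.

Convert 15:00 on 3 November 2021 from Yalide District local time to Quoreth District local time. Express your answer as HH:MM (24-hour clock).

20:00

1 February 2021 is a Monday, so the first Sunday is February 7.
1 October 2021 is a Friday, so the first Monday is October 4 and the fourth is October 25.
3 November 2021 is outside the daylight-saving period (7 February – 25 October), so Yalide District is on standard time, UTC+08:00.
15:00 Yalide District − 8h = 07:00 UTC.
1 April 2021 is a Thursday, so the first Monday is April 5 and the second is April 12.
1 October 2021 is a Friday, so Sundays fall on 3, 10, 17, 24, 31; the last is October 31.
At the standard offset (UTC−11:00), 07:00 UTC − 11h = 20:00 Quoreth District standard time (rolling into the previous day, 2 November 2021).
The standard-time date in Quoreth District, 2 November 2021, does not fall between 12 April and 31 October, so daylight saving is not in effect and Quoreth District is at UTC−11:00.
07:00 UTC − 11h = 20:00 Quoreth District (rolling into the previous day, 2 November 2021).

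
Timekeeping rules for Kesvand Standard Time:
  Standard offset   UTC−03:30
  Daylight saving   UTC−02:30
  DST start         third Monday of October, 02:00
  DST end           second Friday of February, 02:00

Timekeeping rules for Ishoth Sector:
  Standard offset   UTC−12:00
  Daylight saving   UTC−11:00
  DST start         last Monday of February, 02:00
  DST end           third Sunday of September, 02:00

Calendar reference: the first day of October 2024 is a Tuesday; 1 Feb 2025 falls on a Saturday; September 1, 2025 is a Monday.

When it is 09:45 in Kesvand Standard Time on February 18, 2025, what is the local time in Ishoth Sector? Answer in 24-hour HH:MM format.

1 October 2024 is a Tuesday, so the first Monday is October 7 and the third is October 21.
1 February 2025 is a Saturday, so the first Friday is February 7 and the second is February 14.
Daylight saving runs 21 October 2024 – 14 February 2025; February 18, 2025 is outside that window, so Kesvand Standard Time is on standard time at UTC−03:30.
09:45 Kesvand Standard Time + 3h30m = 13:15 UTC.
1 February 2025 is a Saturday, so Mondays fall on 3, 10, 17, 24; the last is February 24.
1 September 2025 is a Monday, so the first Sunday is September 7 and the third is September 21.
At the standard offset (UTC−12:00), 13:15 UTC − 12h = 01:15 Ishoth Sector standard time.
Daylight saving runs 24 February – 21 September; the standard-time date in Ishoth Sector, February 18, 2025, is outside that window, so Ishoth Sector is on standard time at UTC−12:00.
13:15 UTC − 12h = 01:15 Ishoth Sector.

01:15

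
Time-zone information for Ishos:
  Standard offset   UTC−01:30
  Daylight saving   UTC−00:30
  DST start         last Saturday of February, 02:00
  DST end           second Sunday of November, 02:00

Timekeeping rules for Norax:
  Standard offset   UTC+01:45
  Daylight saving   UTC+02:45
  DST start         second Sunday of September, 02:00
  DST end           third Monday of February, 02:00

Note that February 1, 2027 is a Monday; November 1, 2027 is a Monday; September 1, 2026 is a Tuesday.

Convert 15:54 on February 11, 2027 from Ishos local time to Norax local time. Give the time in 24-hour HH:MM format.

20:09

1 February 2027 is a Monday, so Saturdays fall on 6, 13, 20, 27; the last is February 27.
1 November 2027 is a Monday, so the first Sunday is November 7 and the second is November 14.
February 11, 2027 does not fall between 27 February and 14 November, so daylight saving is not in effect and Ishos is at UTC−01:30.
15:54 Ishos + 1h30m = 17:24 UTC.
1 September 2026 is a Tuesday, so the first Sunday is September 6 and the second is September 13.
1 February 2027 is a Monday, so the first Monday is February 1 and the third is February 15.
At the standard offset (UTC+01:45), 17:24 UTC + 1h45m = 19:09 Norax standard time.
The standard-time date in Norax, February 11, 2027, falls between 13 September 2026 and 15 February 2027, so daylight saving is in effect and Norax is at UTC+02:45.
17:24 UTC + 2h45m = 20:09 Norax.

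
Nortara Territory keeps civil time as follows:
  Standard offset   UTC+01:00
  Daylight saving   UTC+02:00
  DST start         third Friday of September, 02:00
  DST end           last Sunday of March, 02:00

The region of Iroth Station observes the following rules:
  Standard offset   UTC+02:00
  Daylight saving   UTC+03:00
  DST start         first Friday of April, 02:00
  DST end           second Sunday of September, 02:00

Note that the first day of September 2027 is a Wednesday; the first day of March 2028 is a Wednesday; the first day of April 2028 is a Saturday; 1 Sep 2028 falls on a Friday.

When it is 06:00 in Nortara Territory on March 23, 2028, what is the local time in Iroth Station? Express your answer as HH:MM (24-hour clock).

1 September 2027 is a Wednesday, so the first Friday is September 3 and the third is September 17.
1 March 2028 is a Wednesday, so Sundays fall on 5, 12, 19, 26; the last is March 26.
March 23, 2028 falls between 17 September 2027 and 26 March 2028, so daylight saving is in effect and Nortara Territory is at UTC+02:00.
06:00 Nortara Territory − 2h = 04:00 UTC.
1 April 2028 is a Saturday, so the first Friday is April 7.
1 September 2028 is a Friday, so the first Sunday is September 3 and the second is September 10.
At the standard offset (UTC+02:00), 04:00 UTC + 2h = 06:00 Iroth Station standard time.
The standard-time date in Iroth Station, March 23, 2028, does not fall between 7 April and 10 September, so daylight saving is not in effect and Iroth Station is at UTC+02:00.
04:00 UTC + 2h = 06:00 Iroth Station.

06:00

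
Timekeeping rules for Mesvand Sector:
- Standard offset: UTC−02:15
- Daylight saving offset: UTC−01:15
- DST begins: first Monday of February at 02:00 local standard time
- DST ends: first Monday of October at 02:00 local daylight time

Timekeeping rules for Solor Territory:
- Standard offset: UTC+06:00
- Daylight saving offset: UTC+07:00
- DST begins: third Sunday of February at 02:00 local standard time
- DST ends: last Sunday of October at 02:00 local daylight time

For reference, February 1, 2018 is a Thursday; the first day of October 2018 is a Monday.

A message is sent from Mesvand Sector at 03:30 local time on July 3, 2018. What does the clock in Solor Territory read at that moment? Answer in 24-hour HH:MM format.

1 February 2018 is a Thursday, so the first Monday is February 5.
1 October 2018 is a Monday, so the first Monday is October 1.
July 3, 2018 lies within the daylight-saving period (5 February – 1 October), so Mesvand Sector is on daylight time, UTC−01:15.
03:30 Mesvand Sector + 1h15m = 04:45 UTC.
1 February 2018 is a Thursday, so the first Sunday is February 4 and the third is February 18.
1 October 2018 is a Monday, so Sundays fall on 7, 14, 21, 28; the last is October 28.
At the standard offset (UTC+06:00), 04:45 UTC + 6h = 10:45 Solor Territory standard time.
The standard-time date in Solor Territory, July 3, 2018, falls between 18 February and 28 October, so daylight saving is in effect and Solor Territory is at UTC+07:00.
04:45 UTC + 7h = 11:45 Solor Territory.

11:45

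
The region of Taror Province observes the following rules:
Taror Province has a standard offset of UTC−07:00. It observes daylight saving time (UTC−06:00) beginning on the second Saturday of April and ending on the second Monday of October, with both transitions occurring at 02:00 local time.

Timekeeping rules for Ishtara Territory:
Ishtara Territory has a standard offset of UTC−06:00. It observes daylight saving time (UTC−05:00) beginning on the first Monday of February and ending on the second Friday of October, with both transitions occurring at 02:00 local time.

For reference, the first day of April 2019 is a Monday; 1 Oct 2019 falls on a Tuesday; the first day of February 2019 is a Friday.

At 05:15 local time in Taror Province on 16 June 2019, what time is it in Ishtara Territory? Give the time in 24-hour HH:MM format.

06:15

1 April 2019 is a Monday, so the first Saturday is April 6 and the second is April 13.
1 October 2019 is a Tuesday, so the first Monday is October 7 and the second is October 14.
16 June 2019 falls between 13 April and 14 October, so daylight saving is in effect and Taror Province is at UTC−06:00.
05:15 Taror Province + 6h = 11:15 UTC.
1 February 2019 is a Friday, so the first Monday is February 4.
1 October 2019 is a Tuesday, so the first Friday is October 4 and the second is October 11.
At the standard offset (UTC−06:00), 11:15 UTC − 6h = 05:15 Ishtara Territory standard time.
The standard-time date in Ishtara Territory, 16 June 2019, falls between 4 February and 11 October, so daylight saving is in effect and Ishtara Territory is at UTC−05:00.
11:15 UTC − 5h = 06:15 Ishtara Territory.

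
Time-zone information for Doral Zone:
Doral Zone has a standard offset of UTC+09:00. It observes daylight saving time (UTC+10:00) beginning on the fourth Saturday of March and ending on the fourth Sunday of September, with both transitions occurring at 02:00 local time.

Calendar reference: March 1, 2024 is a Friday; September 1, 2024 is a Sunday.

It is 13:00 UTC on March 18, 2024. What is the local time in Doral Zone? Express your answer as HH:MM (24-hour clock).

22:00

1 March 2024 is a Friday, so the first Saturday is March 2 and the fourth is March 23.
1 September 2024 is a Sunday, so the first Sunday is September 1 and the fourth is September 22.
At the standard offset (UTC+09:00), 13:00 UTC + 9h = 22:00 Doral Zone standard time.
The standard-time date in Doral Zone, March 18, 2024, does not fall between 23 March and 22 September, so daylight saving is not in effect and Doral Zone is at UTC+09:00.
13:00 UTC + 9h = 22:00 local.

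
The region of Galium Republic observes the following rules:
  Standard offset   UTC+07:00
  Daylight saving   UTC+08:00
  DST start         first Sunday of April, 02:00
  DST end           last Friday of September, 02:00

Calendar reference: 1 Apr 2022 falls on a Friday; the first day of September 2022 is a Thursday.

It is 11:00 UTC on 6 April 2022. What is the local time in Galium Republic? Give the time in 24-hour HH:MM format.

19:00

1 April 2022 is a Friday, so the first Sunday is April 3.
1 September 2022 is a Thursday, so Fridays fall on 2, 9, 16, 23, 30; the last is September 30.
At the standard offset (UTC+07:00), 11:00 UTC + 7h = 18:00 Galium Republic standard time.
The standard-time date in Galium Republic, 6 April 2022, lies within the daylight-saving period (3 April – 30 September), so Galium Republic is on daylight time, UTC+08:00.
11:00 UTC + 8h = 19:00 local.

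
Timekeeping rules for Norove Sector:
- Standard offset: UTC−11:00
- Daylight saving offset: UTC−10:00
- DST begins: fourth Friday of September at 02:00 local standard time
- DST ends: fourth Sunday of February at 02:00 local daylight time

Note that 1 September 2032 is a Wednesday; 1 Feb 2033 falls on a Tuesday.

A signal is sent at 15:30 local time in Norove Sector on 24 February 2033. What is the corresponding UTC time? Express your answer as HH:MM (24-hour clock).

1 September 2032 is a Wednesday, so the first Friday is September 3 and the fourth is September 24.
1 February 2033 is a Tuesday, so the first Sunday is February 6 and the fourth is February 27.
24 February 2033 falls between 24 September 2032 and 27 February 2033, so daylight saving is in effect and Norove Sector is at UTC−10:00.
15:30 local + 10h = 01:30 UTC (rolling into the next day, 25 February 2033).

01:30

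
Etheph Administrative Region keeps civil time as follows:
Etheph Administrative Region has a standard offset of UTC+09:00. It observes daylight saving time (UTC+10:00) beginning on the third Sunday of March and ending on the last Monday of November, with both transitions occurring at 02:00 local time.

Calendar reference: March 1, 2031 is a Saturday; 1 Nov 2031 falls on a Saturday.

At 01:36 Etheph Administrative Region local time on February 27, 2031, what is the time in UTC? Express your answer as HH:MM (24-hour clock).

1 March 2031 is a Saturday, so the first Sunday is March 2 and the third is March 16.
1 November 2031 is a Saturday, so Mondays fall on 3, 10, 17, 24; the last is November 24.
Daylight saving runs 16 March – 24 November; February 27, 2031 is outside that window, so Etheph Administrative Region is on standard time at UTC+09:00.
01:36 local − 9h = 16:36 UTC (rolling into the previous day, 26 February 2031).

16:36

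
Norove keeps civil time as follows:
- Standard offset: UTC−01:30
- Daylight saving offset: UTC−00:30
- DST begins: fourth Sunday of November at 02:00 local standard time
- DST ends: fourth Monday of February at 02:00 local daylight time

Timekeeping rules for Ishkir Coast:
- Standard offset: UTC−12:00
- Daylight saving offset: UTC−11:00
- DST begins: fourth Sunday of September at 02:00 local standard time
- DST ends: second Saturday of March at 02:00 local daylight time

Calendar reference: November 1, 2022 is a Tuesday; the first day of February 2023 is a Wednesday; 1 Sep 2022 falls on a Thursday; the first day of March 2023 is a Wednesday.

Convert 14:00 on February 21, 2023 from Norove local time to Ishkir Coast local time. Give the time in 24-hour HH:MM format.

03:30

1 November 2022 is a Tuesday, so the first Sunday is November 6 and the fourth is November 27.
1 February 2023 is a Wednesday, so the first Monday is February 6 and the fourth is February 27.
February 21, 2023 lies within the daylight-saving period (27 November 2022 – 27 February 2023), so Norove is on daylight time, UTC−00:30.
14:00 Norove + 0h30m = 14:30 UTC.
1 September 2022 is a Thursday, so the first Sunday is September 4 and the fourth is September 25.
1 March 2023 is a Wednesday, so the first Saturday is March 4 and the second is March 11.
At the standard offset (UTC−12:00), 14:30 UTC − 12h = 02:30 Ishkir Coast standard time.
The standard-time date in Ishkir Coast, February 21, 2023, lies within the daylight-saving period (25 September 2022 – 11 March 2023), so Ishkir Coast is on daylight time, UTC−11:00.
14:30 UTC − 11h = 03:30 Ishkir Coast.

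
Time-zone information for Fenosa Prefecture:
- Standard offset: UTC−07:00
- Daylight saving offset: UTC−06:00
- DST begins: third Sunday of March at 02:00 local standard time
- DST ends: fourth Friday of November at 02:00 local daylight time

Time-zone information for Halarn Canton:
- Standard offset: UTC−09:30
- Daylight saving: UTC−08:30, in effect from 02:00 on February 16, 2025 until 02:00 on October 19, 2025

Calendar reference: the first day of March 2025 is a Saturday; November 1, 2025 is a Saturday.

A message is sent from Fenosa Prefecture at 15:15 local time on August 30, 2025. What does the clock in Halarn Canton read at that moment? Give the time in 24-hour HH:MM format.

12:45

1 March 2025 is a Saturday, so the first Sunday is March 2 and the third is March 16.
1 November 2025 is a Saturday, so the first Friday is November 7 and the fourth is November 28.
August 30, 2025 falls between 16 March and 28 November, so daylight saving is in effect and Fenosa Prefecture is at UTC−06:00.
15:15 Fenosa Prefecture + 6h = 21:15 UTC.
At the standard offset (UTC−09:30), 21:15 UTC − 9h30m = 11:45 Halarn Canton standard time.
The standard-time date in Halarn Canton, August 30, 2025, falls between 16 February and 19 October, so daylight saving is in effect and Halarn Canton is at UTC−08:30.
21:15 UTC − 8h30m = 12:45 Halarn Canton.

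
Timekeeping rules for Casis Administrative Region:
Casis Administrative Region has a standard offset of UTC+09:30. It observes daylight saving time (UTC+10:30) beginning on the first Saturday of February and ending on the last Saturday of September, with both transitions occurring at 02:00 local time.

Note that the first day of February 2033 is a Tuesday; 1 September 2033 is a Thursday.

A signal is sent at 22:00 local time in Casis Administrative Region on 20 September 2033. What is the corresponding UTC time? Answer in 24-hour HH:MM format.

1 February 2033 is a Tuesday, so the first Saturday is February 5.
1 September 2033 is a Thursday, so Saturdays fall on 3, 10, 17, 24; the last is September 24.
20 September 2033 lies within the daylight-saving period (5 February – 24 September), so Casis Administrative Region is on daylight time, UTC+10:30.
22:00 local − 10h30m = 11:30 UTC.

11:30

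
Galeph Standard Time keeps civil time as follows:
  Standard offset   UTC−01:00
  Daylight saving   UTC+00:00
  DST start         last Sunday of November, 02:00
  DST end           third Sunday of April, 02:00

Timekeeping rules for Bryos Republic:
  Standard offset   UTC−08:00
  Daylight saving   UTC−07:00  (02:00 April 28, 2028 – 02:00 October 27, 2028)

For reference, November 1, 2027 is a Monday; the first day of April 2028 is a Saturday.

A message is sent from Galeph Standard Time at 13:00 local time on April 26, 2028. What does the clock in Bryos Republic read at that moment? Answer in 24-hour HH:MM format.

06:00

1 November 2027 is a Monday, so Sundays fall on 7, 14, 21, 28; the last is November 28.
1 April 2028 is a Saturday, so the first Sunday is April 2 and the third is April 16.
April 26, 2028 is outside the daylight-saving period (28 November 2027 – 16 April 2028), so Galeph Standard Time is on standard time, UTC−01:00.
13:00 Galeph Standard Time + 1h = 14:00 UTC.
At the standard offset (UTC−08:00), 14:00 UTC − 8h = 06:00 Bryos Republic standard time.
The standard-time date in Bryos Republic, April 26, 2028, is outside the daylight-saving period (28 April – 27 October), so Bryos Republic is on standard time, UTC−08:00.
14:00 UTC − 8h = 06:00 Bryos Republic.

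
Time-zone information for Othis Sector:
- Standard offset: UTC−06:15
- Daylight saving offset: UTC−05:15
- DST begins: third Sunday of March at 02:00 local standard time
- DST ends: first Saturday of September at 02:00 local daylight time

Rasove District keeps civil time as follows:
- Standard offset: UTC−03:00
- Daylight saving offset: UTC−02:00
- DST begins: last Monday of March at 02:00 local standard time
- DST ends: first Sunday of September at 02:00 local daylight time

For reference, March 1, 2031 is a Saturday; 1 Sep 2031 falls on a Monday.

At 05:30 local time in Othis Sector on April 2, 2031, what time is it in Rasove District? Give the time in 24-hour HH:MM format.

1 March 2031 is a Saturday, so the first Sunday is March 2 and the third is March 16.
1 September 2031 is a Monday, so the first Saturday is September 6.
Daylight saving runs 16 March – 6 September; April 2, 2031 is inside that window, so Othis Sector is at UTC−05:15.
05:30 Othis Sector + 5h15m = 10:45 UTC.
1 March 2031 is a Saturday, so Mondays fall on 3, 10, 17, 24, 31; the last is March 31.
1 September 2031 is a Monday, so the first Sunday is September 7.
At the standard offset (UTC−03:00), 10:45 UTC − 3h = 07:45 Rasove District standard time.
The standard-time date in Rasove District, April 2, 2031, falls between 31 March and 7 September, so daylight saving is in effect and Rasove District is at UTC−02:00.
10:45 UTC − 2h = 08:45 Rasove District.

08:45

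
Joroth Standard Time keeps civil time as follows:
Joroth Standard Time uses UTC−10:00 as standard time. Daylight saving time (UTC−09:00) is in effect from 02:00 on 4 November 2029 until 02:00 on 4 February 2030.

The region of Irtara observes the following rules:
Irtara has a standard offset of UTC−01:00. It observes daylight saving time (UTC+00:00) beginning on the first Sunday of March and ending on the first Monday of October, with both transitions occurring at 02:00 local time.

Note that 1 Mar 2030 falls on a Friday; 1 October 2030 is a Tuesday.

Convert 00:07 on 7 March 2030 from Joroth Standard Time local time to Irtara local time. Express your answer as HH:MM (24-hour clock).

7 March 2030 is outside the daylight-saving period (4 November 2029 – 4 February 2030), so Joroth Standard Time is on standard time, UTC−10:00.
00:07 Joroth Standard Time + 10h = 10:07 UTC.
1 March 2030 is a Friday, so the first Sunday is March 3.
1 October 2030 is a Tuesday, so the first Monday is October 7.
At the standard offset (UTC−01:00), 10:07 UTC − 1h = 09:07 Irtara standard time.
The standard-time date in Irtara, 7 March 2030, falls between 3 March and 7 October, so daylight saving is in effect and Irtara is at UTC+00:00.
10:07 UTC + 0h = 10:07 Irtara.

10:07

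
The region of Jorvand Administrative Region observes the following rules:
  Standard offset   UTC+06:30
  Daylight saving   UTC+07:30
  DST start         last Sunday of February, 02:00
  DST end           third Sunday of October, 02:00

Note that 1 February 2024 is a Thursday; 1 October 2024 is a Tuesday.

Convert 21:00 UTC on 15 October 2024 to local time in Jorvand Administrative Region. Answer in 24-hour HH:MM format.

04:30

1 February 2024 is a Thursday, so Sundays fall on 4, 11, 18, 25; the last is February 25.
1 October 2024 is a Tuesday, so the first Sunday is October 6 and the third is October 20.
At the standard offset (UTC+06:30), 21:00 UTC + 6h30m = 03:30 Jorvand Administrative Region standard time (rolling into the next day, 16 October 2024).
Daylight saving runs 25 February – 20 October; the standard-time date in Jorvand Administrative Region, 16 October 2024, is inside that window, so Jorvand Administrative Region is at UTC+07:30.
21:00 UTC + 7h30m = 04:30 local (rolling into the next day, 16 October 2024).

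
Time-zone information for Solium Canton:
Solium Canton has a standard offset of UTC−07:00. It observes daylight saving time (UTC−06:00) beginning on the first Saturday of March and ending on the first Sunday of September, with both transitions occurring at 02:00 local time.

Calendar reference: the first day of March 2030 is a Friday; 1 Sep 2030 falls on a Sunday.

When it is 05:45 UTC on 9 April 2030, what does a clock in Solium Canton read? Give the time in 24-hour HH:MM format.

23:45

1 March 2030 is a Friday, so the first Saturday is March 2.
1 September 2030 is a Sunday, so the first Sunday is September 1.
At the standard offset (UTC−07:00), 05:45 UTC − 7h = 22:45 Solium Canton standard time (rolling into the previous day, 8 April 2030).
The standard-time date in Solium Canton, 8 April 2030, falls between 2 March and 1 September, so daylight saving is in effect and Solium Canton is at UTC−06:00.
05:45 UTC − 6h = 23:45 local (rolling into the previous day, 8 April 2030).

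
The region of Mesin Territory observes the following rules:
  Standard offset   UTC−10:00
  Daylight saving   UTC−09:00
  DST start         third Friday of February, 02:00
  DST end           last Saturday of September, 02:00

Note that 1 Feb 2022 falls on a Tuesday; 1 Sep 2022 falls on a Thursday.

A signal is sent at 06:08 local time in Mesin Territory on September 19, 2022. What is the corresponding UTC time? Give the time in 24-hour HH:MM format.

1 February 2022 is a Tuesday, so the first Friday is February 4 and the third is February 18.
1 September 2022 is a Thursday, so Saturdays fall on 3, 10, 17, 24; the last is September 24.
Daylight saving runs 18 February – 24 September; September 19, 2022 is inside that window, so Mesin Territory is at UTC−09:00.
06:08 local + 9h = 15:08 UTC.

15:08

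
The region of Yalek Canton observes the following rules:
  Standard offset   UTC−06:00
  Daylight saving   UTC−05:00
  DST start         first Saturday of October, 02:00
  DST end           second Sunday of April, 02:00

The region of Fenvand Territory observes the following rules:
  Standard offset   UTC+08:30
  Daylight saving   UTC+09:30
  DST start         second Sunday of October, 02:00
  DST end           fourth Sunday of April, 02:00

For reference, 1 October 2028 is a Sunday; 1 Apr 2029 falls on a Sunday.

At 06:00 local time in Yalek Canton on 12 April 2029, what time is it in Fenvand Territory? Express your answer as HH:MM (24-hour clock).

1 October 2028 is a Sunday, so the first Saturday is October 7.
1 April 2029 is a Sunday, so the first Sunday is April 1 and the second is April 8.
12 April 2029 is outside the daylight-saving period (7 October 2028 – 8 April 2029), so Yalek Canton is on standard time, UTC−06:00.
06:00 Yalek Canton + 6h = 12:00 UTC.
1 October 2028 is a Sunday, so the first Sunday is October 1 and the second is October 8.
1 April 2029 is a Sunday, so the first Sunday is April 1 and the fourth is April 22.
At the standard offset (UTC+08:30), 12:00 UTC + 8h30m = 20:30 Fenvand Territory standard time.
Daylight saving runs 8 October 2028 – 22 April 2029; the standard-time date in Fenvand Territory, 12 April 2029, is inside that window, so Fenvand Territory is at UTC+09:30.
12:00 UTC + 9h30m = 21:30 Fenvand Territory.

21:30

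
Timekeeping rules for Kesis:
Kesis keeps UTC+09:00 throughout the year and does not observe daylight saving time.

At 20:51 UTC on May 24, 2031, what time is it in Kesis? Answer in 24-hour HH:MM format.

Kesis stays on UTC+09:00 all year.
20:51 UTC + 9h = 05:51 local (rolling into the next day, 25 May 2031).

05:51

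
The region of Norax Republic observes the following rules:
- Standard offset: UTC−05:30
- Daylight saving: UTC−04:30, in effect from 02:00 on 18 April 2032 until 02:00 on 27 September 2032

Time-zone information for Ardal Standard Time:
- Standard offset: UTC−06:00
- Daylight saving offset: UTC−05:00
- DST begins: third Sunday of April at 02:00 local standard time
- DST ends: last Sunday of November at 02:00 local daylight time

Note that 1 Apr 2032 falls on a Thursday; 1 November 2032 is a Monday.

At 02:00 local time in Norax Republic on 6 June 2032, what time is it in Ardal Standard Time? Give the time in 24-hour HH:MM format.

6 June 2032 falls between 18 April and 27 September, so daylight saving is in effect and Norax Republic is at UTC−04:30.
02:00 Norax Republic + 4h30m = 06:30 UTC.
1 April 2032 is a Thursday, so the first Sunday is April 4 and the third is April 18.
1 November 2032 is a Monday, so Sundays fall on 7, 14, 21, 28; the last is November 28.
At the standard offset (UTC−06:00), 06:30 UTC − 6h = 00:30 Ardal Standard Time standard time.
Daylight saving runs 18 April – 28 November; the standard-time date in Ardal Standard Time, 6 June 2032, is inside that window, so Ardal Standard Time is at UTC−05:00.
06:30 UTC − 5h = 01:30 Ardal Standard Time.

01:30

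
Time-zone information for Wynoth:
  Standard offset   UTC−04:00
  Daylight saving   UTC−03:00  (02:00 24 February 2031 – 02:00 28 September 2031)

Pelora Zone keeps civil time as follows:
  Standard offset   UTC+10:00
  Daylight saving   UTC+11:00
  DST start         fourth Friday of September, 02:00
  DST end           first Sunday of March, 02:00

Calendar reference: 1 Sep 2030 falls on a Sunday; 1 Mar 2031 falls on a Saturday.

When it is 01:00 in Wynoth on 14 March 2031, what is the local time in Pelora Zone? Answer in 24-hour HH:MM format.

Daylight saving runs 24 February – 28 September; 14 March 2031 is inside that window, so Wynoth is at UTC−03:00.
01:00 Wynoth + 3h = 04:00 UTC.
1 September 2030 is a Sunday, so the first Friday is September 6 and the fourth is September 27.
1 March 2031 is a Saturday, so the first Sunday is March 2.
At the standard offset (UTC+10:00), 04:00 UTC + 10h = 14:00 Pelora Zone standard time.
The standard-time date in Pelora Zone, 14 March 2031, is outside the daylight-saving period (27 September 2030 – 2 March 2031), so Pelora Zone is on standard time, UTC+10:00.
04:00 UTC + 10h = 14:00 Pelora Zone.

14:00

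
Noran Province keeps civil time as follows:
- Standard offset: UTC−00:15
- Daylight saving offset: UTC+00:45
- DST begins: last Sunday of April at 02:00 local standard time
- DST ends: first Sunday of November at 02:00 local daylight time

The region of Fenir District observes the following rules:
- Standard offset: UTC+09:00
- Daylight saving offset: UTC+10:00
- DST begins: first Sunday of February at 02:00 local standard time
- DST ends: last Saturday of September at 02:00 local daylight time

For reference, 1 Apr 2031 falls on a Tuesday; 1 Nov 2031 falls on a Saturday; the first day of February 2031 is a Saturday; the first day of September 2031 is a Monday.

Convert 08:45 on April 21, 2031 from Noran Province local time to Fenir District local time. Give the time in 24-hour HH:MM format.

1 April 2031 is a Tuesday, so Sundays fall on 6, 13, 20, 27; the last is April 27.
1 November 2031 is a Saturday, so the first Sunday is November 2.
April 21, 2031 does not fall between 27 April and 2 November, so daylight saving is not in effect and Noran Province is at UTC−00:15.
08:45 Noran Province + 0h15m = 09:00 UTC.
1 February 2031 is a Saturday, so the first Sunday is February 2.
1 September 2031 is a Monday, so Saturdays fall on 6, 13, 20, 27; the last is September 27.
At the standard offset (UTC+09:00), 09:00 UTC + 9h = 18:00 Fenir District standard time.
The standard-time date in Fenir District, April 21, 2031, falls between 2 February and 27 September, so daylight saving is in effect and Fenir District is at UTC+10:00.
09:00 UTC + 10h = 19:00 Fenir District.

19:00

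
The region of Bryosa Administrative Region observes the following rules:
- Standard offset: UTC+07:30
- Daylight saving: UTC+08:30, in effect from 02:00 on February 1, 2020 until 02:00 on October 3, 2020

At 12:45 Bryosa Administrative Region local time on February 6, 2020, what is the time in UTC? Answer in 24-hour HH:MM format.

04:15

February 6, 2020 lies within the daylight-saving period (1 February – 3 October), so Bryosa Administrative Region is on daylight time, UTC+08:30.
12:45 local − 8h30m = 04:15 UTC.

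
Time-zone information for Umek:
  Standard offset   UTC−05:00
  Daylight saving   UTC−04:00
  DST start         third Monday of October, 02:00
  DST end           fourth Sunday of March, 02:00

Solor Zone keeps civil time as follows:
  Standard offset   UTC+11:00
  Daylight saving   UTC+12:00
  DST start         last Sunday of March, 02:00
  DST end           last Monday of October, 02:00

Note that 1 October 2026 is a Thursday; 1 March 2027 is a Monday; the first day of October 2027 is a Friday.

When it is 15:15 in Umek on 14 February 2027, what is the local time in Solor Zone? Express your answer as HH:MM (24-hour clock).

06:15

1 October 2026 is a Thursday, so the first Monday is October 5 and the third is October 19.
1 March 2027 is a Monday, so the first Sunday is March 7 and the fourth is March 28.
14 February 2027 lies within the daylight-saving period (19 October 2026 – 28 March 2027), so Umek is on daylight time, UTC−04:00.
15:15 Umek + 4h = 19:15 UTC.
1 March 2027 is a Monday, so Sundays fall on 7, 14, 21, 28; the last is March 28.
1 October 2027 is a Friday, so Mondays fall on 4, 11, 18, 25; the last is October 25.
At the standard offset (UTC+11:00), 19:15 UTC + 11h = 06:15 Solor Zone standard time (rolling into the next day, 15 February 2027).
Daylight saving runs 28 March – 25 October; the standard-time date in Solor Zone, 15 February 2027, is outside that window, so Solor Zone is on standard time at UTC+11:00.
19:15 UTC + 11h = 06:15 Solor Zone (rolling into the next day, 15 February 2027).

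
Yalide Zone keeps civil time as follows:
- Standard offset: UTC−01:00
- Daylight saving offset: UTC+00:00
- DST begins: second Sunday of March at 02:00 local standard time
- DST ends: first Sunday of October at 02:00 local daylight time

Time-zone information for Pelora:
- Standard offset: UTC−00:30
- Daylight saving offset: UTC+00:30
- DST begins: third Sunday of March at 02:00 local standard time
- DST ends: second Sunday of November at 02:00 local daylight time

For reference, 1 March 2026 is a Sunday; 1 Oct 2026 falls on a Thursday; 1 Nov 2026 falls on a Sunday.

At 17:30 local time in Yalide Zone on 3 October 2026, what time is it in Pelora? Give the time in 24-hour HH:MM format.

18:00

1 March 2026 is a Sunday, so the first Sunday is March 1 and the second is March 8.
1 October 2026 is a Thursday, so the first Sunday is October 4.
3 October 2026 falls between 8 March and 4 October, so daylight saving is in effect and Yalide Zone is at UTC+00:00.
17:30 Yalide Zone − 0h = 17:30 UTC.
1 March 2026 is a Sunday, so the first Sunday is March 1 and the third is March 15.
1 November 2026 is a Sunday, so the first Sunday is November 1 and the second is November 8.
At the standard offset (UTC−00:30), 17:30 UTC − 0h30m = 17:00 Pelora standard time.
Daylight saving runs 15 March – 8 November; the standard-time date in Pelora, 3 October 2026, is inside that window, so Pelora is at UTC+00:30.
17:30 UTC + 0h30m = 18:00 Pelora.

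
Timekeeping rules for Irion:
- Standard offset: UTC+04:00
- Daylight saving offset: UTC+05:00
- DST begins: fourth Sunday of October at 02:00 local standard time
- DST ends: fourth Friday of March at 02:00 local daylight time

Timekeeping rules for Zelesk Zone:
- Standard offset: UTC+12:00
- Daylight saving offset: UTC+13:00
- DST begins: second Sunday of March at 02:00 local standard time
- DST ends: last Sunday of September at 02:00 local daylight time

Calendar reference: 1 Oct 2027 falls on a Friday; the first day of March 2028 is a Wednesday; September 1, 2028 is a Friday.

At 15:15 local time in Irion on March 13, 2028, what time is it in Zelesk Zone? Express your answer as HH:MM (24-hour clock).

23:15

1 October 2027 is a Friday, so the first Sunday is October 3 and the fourth is October 24.
1 March 2028 is a Wednesday, so the first Friday is March 3 and the fourth is March 24.
March 13, 2028 falls between 24 October 2027 and 24 March 2028, so daylight saving is in effect and Irion is at UTC+05:00.
15:15 Irion − 5h = 10:15 UTC.
1 March 2028 is a Wednesday, so the first Sunday is March 5 and the second is March 12.
1 September 2028 is a Friday, so Sundays fall on 3, 10, 17, 24; the last is September 24.
At the standard offset (UTC+12:00), 10:15 UTC + 12h = 22:15 Zelesk Zone standard time.
Daylight saving runs 12 March – 24 September; the standard-time date in Zelesk Zone, March 13, 2028, is inside that window, so Zelesk Zone is at UTC+13:00.
10:15 UTC + 13h = 23:15 Zelesk Zone.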